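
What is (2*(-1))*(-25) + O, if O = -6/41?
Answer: 2044/41 ≈ 49.854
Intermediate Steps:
O = -6/41 (O = -6*1/41 = -6/41 ≈ -0.14634)
(2*(-1))*(-25) + O = (2*(-1))*(-25) - 6/41 = -2*(-25) - 6/41 = 50 - 6/41 = 2044/41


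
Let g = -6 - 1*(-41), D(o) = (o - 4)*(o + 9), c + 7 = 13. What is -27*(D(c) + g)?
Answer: -1755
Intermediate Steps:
c = 6 (c = -7 + 13 = 6)
D(o) = (-4 + o)*(9 + o)
g = 35 (g = -6 + 41 = 35)
-27*(D(c) + g) = -27*((-36 + 6**2 + 5*6) + 35) = -27*((-36 + 36 + 30) + 35) = -27*(30 + 35) = -27*65 = -1755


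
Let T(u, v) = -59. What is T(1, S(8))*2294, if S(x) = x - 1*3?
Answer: -135346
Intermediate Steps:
S(x) = -3 + x (S(x) = x - 3 = -3 + x)
T(1, S(8))*2294 = -59*2294 = -135346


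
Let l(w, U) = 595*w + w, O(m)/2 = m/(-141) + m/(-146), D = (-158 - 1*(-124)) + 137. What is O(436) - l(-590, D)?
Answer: 3619305388/10293 ≈ 3.5163e+5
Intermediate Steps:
D = 103 (D = (-158 + 124) + 137 = -34 + 137 = 103)
O(m) = -287*m/10293 (O(m) = 2*(m/(-141) + m/(-146)) = 2*(m*(-1/141) + m*(-1/146)) = 2*(-m/141 - m/146) = 2*(-287*m/20586) = -287*m/10293)
l(w, U) = 596*w
O(436) - l(-590, D) = -287/10293*436 - 596*(-590) = -125132/10293 - 1*(-351640) = -125132/10293 + 351640 = 3619305388/10293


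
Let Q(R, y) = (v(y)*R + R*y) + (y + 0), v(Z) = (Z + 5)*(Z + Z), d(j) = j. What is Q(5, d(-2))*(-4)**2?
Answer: -1152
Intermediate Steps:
v(Z) = 2*Z*(5 + Z) (v(Z) = (5 + Z)*(2*Z) = 2*Z*(5 + Z))
Q(R, y) = y + R*y + 2*R*y*(5 + y) (Q(R, y) = ((2*y*(5 + y))*R + R*y) + (y + 0) = (2*R*y*(5 + y) + R*y) + y = (R*y + 2*R*y*(5 + y)) + y = y + R*y + 2*R*y*(5 + y))
Q(5, d(-2))*(-4)**2 = -2*(1 + 5 + 2*5*(5 - 2))*(-4)**2 = -2*(1 + 5 + 2*5*3)*16 = -2*(1 + 5 + 30)*16 = -2*36*16 = -72*16 = -1152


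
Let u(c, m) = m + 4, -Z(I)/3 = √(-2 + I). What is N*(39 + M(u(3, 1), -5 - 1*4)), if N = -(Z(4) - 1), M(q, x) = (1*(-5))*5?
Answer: 14 + 42*√2 ≈ 73.397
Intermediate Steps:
Z(I) = -3*√(-2 + I)
u(c, m) = 4 + m
M(q, x) = -25 (M(q, x) = -5*5 = -25)
N = 1 + 3*√2 (N = -(-3*√(-2 + 4) - 1) = -(-3*√2 - 1) = -(-1 - 3*√2) = 1 + 3*√2 ≈ 5.2426)
N*(39 + M(u(3, 1), -5 - 1*4)) = (1 + 3*√2)*(39 - 25) = (1 + 3*√2)*14 = 14 + 42*√2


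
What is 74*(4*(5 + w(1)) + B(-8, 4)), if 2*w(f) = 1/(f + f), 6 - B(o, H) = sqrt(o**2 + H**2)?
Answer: 1998 - 296*sqrt(5) ≈ 1336.1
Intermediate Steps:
B(o, H) = 6 - sqrt(H**2 + o**2) (B(o, H) = 6 - sqrt(o**2 + H**2) = 6 - sqrt(H**2 + o**2))
w(f) = 1/(4*f) (w(f) = 1/(2*(f + f)) = 1/(2*((2*f))) = (1/(2*f))/2 = 1/(4*f))
74*(4*(5 + w(1)) + B(-8, 4)) = 74*(4*(5 + (1/4)/1) + (6 - sqrt(4**2 + (-8)**2))) = 74*(4*(5 + (1/4)*1) + (6 - sqrt(16 + 64))) = 74*(4*(5 + 1/4) + (6 - sqrt(80))) = 74*(4*(21/4) + (6 - 4*sqrt(5))) = 74*(21 + (6 - 4*sqrt(5))) = 74*(27 - 4*sqrt(5)) = 1998 - 296*sqrt(5)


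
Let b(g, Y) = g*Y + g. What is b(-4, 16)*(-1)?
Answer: 68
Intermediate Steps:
b(g, Y) = g + Y*g (b(g, Y) = Y*g + g = g + Y*g)
b(-4, 16)*(-1) = -4*(1 + 16)*(-1) = -4*17*(-1) = -68*(-1) = 68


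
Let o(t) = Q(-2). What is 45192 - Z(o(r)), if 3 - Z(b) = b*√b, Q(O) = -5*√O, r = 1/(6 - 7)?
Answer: 45189 + 5*2^(¾)*√5*(-I)^(3/2) ≈ 45176.0 - 13.296*I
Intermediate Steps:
r = -1 (r = 1/(-1) = -1)
o(t) = -5*I*√2
Z(b) = 3 - b^(3/2) (Z(b) = 3 - b*√b = 3 - b^(3/2))
45192 - Z(o(r)) = 45192 - (3 - (-5*I*√2)^(3/2)) = 45192 - (3 - 5*2^(¾)*√5*(-I)^(3/2)) = 45192 + (-3 + 5*2^(¾)*√5*(-I)^(3/2)) = 45189 + 5*2^(¾)*√5*(-I)^(3/2)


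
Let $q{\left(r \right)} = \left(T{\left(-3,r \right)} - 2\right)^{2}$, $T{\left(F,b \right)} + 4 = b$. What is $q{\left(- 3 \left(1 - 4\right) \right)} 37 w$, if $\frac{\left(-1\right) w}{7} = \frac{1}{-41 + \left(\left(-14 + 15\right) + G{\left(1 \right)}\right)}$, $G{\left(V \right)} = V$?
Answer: $\frac{777}{13} \approx 59.769$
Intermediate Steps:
$T{\left(F,b \right)} = -4 + b$
$q{\left(r \right)} = \left(-6 + r\right)^{2}$ ($q{\left(r \right)} = \left(\left(-4 + r\right) - 2\right)^{2} = \left(-6 + r\right)^{2}$)
$w = \frac{7}{39}$ ($w = - \frac{7}{-41 + \left(\left(-14 + 15\right) + 1\right)} = - \frac{7}{-41 + \left(1 + 1\right)} = - \frac{7}{-41 + 2} = - \frac{7}{-39} = \left(-7\right) \left(- \frac{1}{39}\right) = \frac{7}{39} \approx 0.17949$)
$q{\left(- 3 \left(1 - 4\right) \right)} 37 w = \left(-6 - 3 \left(1 - 4\right)\right)^{2} \cdot 37 \cdot \frac{7}{39} = \left(-6 - -9\right)^{2} \cdot 37 \cdot \frac{7}{39} = \left(-6 + 9\right)^{2} \cdot 37 \cdot \frac{7}{39} = 3^{2} \cdot 37 \cdot \frac{7}{39} = 9 \cdot 37 \cdot \frac{7}{39} = 333 \cdot \frac{7}{39} = \frac{777}{13}$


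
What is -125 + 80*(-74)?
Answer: -6045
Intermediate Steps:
-125 + 80*(-74) = -125 - 5920 = -6045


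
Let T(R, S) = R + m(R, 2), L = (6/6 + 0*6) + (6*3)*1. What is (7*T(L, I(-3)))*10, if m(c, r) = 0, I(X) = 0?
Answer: 1330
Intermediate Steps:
L = 19 (L = (6*(1/6) + 0) + 18*1 = (1 + 0) + 18 = 1 + 18 = 19)
T(R, S) = R (T(R, S) = R + 0 = R)
(7*T(L, I(-3)))*10 = (7*19)*10 = 133*10 = 1330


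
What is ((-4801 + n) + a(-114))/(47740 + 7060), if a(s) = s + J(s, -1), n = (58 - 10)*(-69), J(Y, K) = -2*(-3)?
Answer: -8221/54800 ≈ -0.15002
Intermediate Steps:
J(Y, K) = 6
n = -3312 (n = 48*(-69) = -3312)
a(s) = 6 + s (a(s) = s + 6 = 6 + s)
((-4801 + n) + a(-114))/(47740 + 7060) = ((-4801 - 3312) + (6 - 114))/(47740 + 7060) = (-8113 - 108)/54800 = -8221*1/54800 = -8221/54800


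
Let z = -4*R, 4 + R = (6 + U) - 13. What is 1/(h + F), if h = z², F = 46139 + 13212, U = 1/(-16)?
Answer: 16/980945 ≈ 1.6311e-5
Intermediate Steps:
U = -1/16 ≈ -0.062500
R = -177/16 (R = -4 + ((6 - 1/16) - 13) = -4 + (95/16 - 13) = -4 - 113/16 = -177/16 ≈ -11.063)
F = 59351
z = 177/4 (z = -4*(-177/16) = 177/4 ≈ 44.250)
h = 31329/16 (h = (177/4)² = 31329/16 ≈ 1958.1)
1/(h + F) = 1/(31329/16 + 59351) = 1/(980945/16) = 16/980945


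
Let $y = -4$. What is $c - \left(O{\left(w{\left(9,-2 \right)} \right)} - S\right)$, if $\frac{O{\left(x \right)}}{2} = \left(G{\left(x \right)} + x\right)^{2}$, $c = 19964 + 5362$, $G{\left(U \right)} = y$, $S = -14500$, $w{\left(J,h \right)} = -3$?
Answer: $10728$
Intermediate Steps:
$G{\left(U \right)} = -4$
$c = 25326$
$O{\left(x \right)} = 2 \left(-4 + x\right)^{2}$
$c - \left(O{\left(w{\left(9,-2 \right)} \right)} - S\right) = 25326 - \left(2 \left(-4 - 3\right)^{2} - -14500\right) = 25326 - \left(2 \left(-7\right)^{2} + 14500\right) = 25326 - \left(2 \cdot 49 + 14500\right) = 25326 - \left(98 + 14500\right) = 25326 - 14598 = 10728$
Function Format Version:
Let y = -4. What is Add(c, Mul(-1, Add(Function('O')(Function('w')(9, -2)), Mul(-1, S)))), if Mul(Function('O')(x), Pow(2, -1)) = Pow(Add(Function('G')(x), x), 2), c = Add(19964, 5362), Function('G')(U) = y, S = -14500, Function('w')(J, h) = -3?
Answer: 10728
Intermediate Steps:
Function('G')(U) = -4
c = 25326
Function('O')(x) = Mul(2, Pow(Add(-4, x), 2))
Add(c, Mul(-1, Add(Function('O')(Function('w')(9, -2)), Mul(-1, S)))) = Add(25326, Mul(-1, Add(Mul(2, Pow(Add(-4, -3), 2)), Mul(-1, -14500)))) = Add(25326, Mul(-1, Add(Mul(2, Pow(-7, 2)), 14500))) = Add(25326, Mul(-1, Add(Mul(2, 49), 14500))) = Add(25326, Mul(-1, Add(98, 14500))) = Add(25326, Mul(-1, 14598)) = Add(25326, -14598) = 10728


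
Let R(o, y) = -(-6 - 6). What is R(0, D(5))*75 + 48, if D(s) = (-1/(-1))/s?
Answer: 948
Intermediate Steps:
D(s) = 1/s (D(s) = (-1*(-1))/s = 1/s)
R(o, y) = 12 (R(o, y) = -1*(-12) = 12)
R(0, D(5))*75 + 48 = 12*75 + 48 = 900 + 48 = 948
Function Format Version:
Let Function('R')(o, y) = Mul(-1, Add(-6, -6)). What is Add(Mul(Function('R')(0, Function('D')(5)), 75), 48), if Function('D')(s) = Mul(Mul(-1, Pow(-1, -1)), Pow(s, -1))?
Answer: 948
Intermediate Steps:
Function('D')(s) = Pow(s, -1) (Function('D')(s) = Mul(Mul(-1, -1), Pow(s, -1)) = Mul(1, Pow(s, -1)) = Pow(s, -1))
Function('R')(o, y) = 12 (Function('R')(o, y) = Mul(-1, -12) = 12)
Add(Mul(Function('R')(0, Function('D')(5)), 75), 48) = Add(Mul(12, 75), 48) = Add(900, 48) = 948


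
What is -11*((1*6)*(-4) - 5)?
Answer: 319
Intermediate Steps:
-11*((1*6)*(-4) - 5) = -11*(6*(-4) - 5) = -11*(-24 - 5) = -11*(-29) = 319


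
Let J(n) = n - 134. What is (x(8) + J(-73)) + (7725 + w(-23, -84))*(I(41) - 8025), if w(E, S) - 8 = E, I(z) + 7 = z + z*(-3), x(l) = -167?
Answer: -62559314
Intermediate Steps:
I(z) = -7 - 2*z (I(z) = -7 + (z + z*(-3)) = -7 + (z - 3*z) = -7 - 2*z)
w(E, S) = 8 + E
J(n) = -134 + n
(x(8) + J(-73)) + (7725 + w(-23, -84))*(I(41) - 8025) = (-167 + (-134 - 73)) + (7725 + (8 - 23))*((-7 - 2*41) - 8025) = (-167 - 207) + (7725 - 15)*((-7 - 82) - 8025) = -374 + 7710*(-89 - 8025) = -374 + 7710*(-8114) = -374 - 62558940 = -62559314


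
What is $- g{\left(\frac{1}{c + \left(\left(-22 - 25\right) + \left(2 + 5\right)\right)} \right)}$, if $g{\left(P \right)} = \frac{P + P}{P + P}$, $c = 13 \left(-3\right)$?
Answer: $-1$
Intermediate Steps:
$c = -39$
$g{\left(P \right)} = 1$ ($g{\left(P \right)} = \frac{2 P}{2 P} = 2 P \frac{1}{2 P} = 1$)
$- g{\left(\frac{1}{c + \left(\left(-22 - 25\right) + \left(2 + 5\right)\right)} \right)} = \left(-1\right) 1 = -1$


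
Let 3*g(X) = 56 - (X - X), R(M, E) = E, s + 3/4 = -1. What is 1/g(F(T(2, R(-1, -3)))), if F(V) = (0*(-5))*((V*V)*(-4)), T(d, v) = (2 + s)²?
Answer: 3/56 ≈ 0.053571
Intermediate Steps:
s = -7/4 (s = -¾ - 1 = -7/4 ≈ -1.7500)
T(d, v) = 1/16 (T(d, v) = (2 - 7/4)² = (¼)² = 1/16)
F(V) = 0 (F(V) = 0*(V²*(-4)) = 0*(-4*V²) = 0)
g(X) = 56/3 (g(X) = (56 - (X - X))/3 = (56 - 1*0)/3 = (56 + 0)/3 = (⅓)*56 = 56/3)
1/g(F(T(2, R(-1, -3)))) = 1/(56/3) = 3/56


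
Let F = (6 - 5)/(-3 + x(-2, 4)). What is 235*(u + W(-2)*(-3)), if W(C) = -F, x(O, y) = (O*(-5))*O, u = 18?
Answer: 96585/23 ≈ 4199.3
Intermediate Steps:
x(O, y) = -5*O² (x(O, y) = (-5*O)*O = -5*O²)
F = -1/23 (F = (6 - 5)/(-3 - 5*(-2)²) = 1/(-3 - 5*4) = 1/(-3 - 20) = 1/(-23) = 1*(-1/23) = -1/23 ≈ -0.043478)
W(C) = 1/23 (W(C) = -1*(-1/23) = 1/23)
235*(u + W(-2)*(-3)) = 235*(18 + (1/23)*(-3)) = 235*(18 - 3/23) = 235*(411/23) = 96585/23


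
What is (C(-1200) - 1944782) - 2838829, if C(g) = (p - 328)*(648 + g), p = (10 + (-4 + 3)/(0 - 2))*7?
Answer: -4643127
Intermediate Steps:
p = 147/2 (p = (10 - 1/(-2))*7 = (10 - 1*(-1/2))*7 = (10 + 1/2)*7 = (21/2)*7 = 147/2 ≈ 73.500)
C(g) = -164916 - 509*g/2 (C(g) = (147/2 - 328)*(648 + g) = -509*(648 + g)/2 = -164916 - 509*g/2)
(C(-1200) - 1944782) - 2838829 = ((-164916 - 509/2*(-1200)) - 1944782) - 2838829 = ((-164916 + 305400) - 1944782) - 2838829 = (140484 - 1944782) - 2838829 = -1804298 - 2838829 = -4643127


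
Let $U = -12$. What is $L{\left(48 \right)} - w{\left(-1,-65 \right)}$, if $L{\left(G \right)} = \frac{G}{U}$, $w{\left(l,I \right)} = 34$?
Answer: $-38$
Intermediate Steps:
$L{\left(G \right)} = - \frac{G}{12}$ ($L{\left(G \right)} = \frac{G}{-12} = G \left(- \frac{1}{12}\right) = - \frac{G}{12}$)
$L{\left(48 \right)} - w{\left(-1,-65 \right)} = \left(- \frac{1}{12}\right) 48 - 34 = -4 - 34 = -38$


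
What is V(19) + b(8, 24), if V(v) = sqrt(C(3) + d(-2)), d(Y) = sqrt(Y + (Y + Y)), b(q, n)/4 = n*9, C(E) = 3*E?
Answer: 864 + sqrt(9 + I*sqrt(6)) ≈ 867.03 + 0.40459*I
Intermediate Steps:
b(q, n) = 36*n (b(q, n) = 4*(n*9) = 4*(9*n) = 36*n)
d(Y) = sqrt(3)*sqrt(Y) (d(Y) = sqrt(Y + 2*Y) = sqrt(3*Y) = sqrt(3)*sqrt(Y))
V(v) = sqrt(9 + I*sqrt(6)) (V(v) = sqrt(3*3 + sqrt(3)*sqrt(-2)) = sqrt(9 + sqrt(3)*(I*sqrt(2))) = sqrt(9 + I*sqrt(6)))
V(19) + b(8, 24) = sqrt(9 + I*sqrt(6)) + 36*24 = sqrt(9 + I*sqrt(6)) + 864 = 864 + sqrt(9 + I*sqrt(6))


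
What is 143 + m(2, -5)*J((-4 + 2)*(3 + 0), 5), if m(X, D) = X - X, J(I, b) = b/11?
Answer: 143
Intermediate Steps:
J(I, b) = b/11 (J(I, b) = b*(1/11) = b/11)
m(X, D) = 0
143 + m(2, -5)*J((-4 + 2)*(3 + 0), 5) = 143 + 0*((1/11)*5) = 143 + 0*(5/11) = 143 + 0 = 143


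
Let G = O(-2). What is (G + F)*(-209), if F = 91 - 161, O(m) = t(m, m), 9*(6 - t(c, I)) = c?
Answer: 119966/9 ≈ 13330.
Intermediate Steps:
t(c, I) = 6 - c/9
O(m) = 6 - m/9
G = 56/9 (G = 6 - 1/9*(-2) = 6 + 2/9 = 56/9 ≈ 6.2222)
F = -70
(G + F)*(-209) = (56/9 - 70)*(-209) = -574/9*(-209) = 119966/9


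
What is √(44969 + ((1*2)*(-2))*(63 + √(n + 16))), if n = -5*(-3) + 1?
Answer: √(44717 - 16*√2) ≈ 211.41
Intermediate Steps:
n = 16 (n = 15 + 1 = 16)
√(44969 + ((1*2)*(-2))*(63 + √(n + 16))) = √(44969 + ((1*2)*(-2))*(63 + √(16 + 16))) = √(44969 + (2*(-2))*(63 + √32)) = √(44969 - 4*(63 + 4*√2)) = √(44969 + (-252 - 16*√2)) = √(44717 - 16*√2)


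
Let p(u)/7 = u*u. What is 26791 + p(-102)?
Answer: 99619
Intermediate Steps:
p(u) = 7*u² (p(u) = 7*(u*u) = 7*u²)
26791 + p(-102) = 26791 + 7*(-102)² = 26791 + 7*10404 = 26791 + 72828 = 99619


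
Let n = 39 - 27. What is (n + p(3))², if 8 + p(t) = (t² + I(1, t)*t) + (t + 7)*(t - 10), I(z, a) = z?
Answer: 2916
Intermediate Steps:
n = 12
p(t) = -8 + t + t² + (-10 + t)*(7 + t) (p(t) = -8 + ((t² + 1*t) + (t + 7)*(t - 10)) = -8 + ((t² + t) + (7 + t)*(-10 + t)) = -8 + ((t + t²) + (-10 + t)*(7 + t)) = -8 + (t + t² + (-10 + t)*(7 + t)) = -8 + t + t² + (-10 + t)*(7 + t))
(n + p(3))² = (12 + (-78 - 2*3 + 2*3²))² = (12 + (-78 - 6 + 2*9))² = (12 + (-78 - 6 + 18))² = (12 - 66)² = (-54)² = 2916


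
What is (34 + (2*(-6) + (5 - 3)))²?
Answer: 576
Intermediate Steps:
(34 + (2*(-6) + (5 - 3)))² = (34 + (-12 + 2))² = (34 - 10)² = 24² = 576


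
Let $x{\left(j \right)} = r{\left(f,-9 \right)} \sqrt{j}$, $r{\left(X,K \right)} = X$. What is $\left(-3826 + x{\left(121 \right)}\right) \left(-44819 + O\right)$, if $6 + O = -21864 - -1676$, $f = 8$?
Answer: $243018594$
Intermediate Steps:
$O = -20194$ ($O = -6 - 20188 = -20194$)
$x{\left(j \right)} = 8 \sqrt{j}$
$\left(-3826 + x{\left(121 \right)}\right) \left(-44819 + O\right) = \left(-3826 + 8 \sqrt{121}\right) \left(-44819 - 20194\right) = \left(-3826 + 8 \cdot 11\right) \left(-65013\right) = \left(-3826 + 88\right) \left(-65013\right) = \left(-3738\right) \left(-65013\right) = 243018594$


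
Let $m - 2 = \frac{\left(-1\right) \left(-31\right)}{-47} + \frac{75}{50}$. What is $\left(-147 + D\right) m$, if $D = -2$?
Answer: $- \frac{39783}{94} \approx -423.22$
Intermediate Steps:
$m = \frac{267}{94}$ ($m = 2 + \left(\frac{\left(-1\right) \left(-31\right)}{-47} + \frac{75}{50}\right) = 2 + \left(31 \left(- \frac{1}{47}\right) + 75 \cdot \frac{1}{50}\right) = 2 + \left(- \frac{31}{47} + \frac{3}{2}\right) = 2 + \frac{79}{94} = \frac{267}{94} \approx 2.8404$)
$\left(-147 + D\right) m = \left(-147 - 2\right) \frac{267}{94} = \left(-149\right) \frac{267}{94} = - \frac{39783}{94}$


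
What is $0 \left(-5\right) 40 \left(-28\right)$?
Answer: $0$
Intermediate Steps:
$0 \left(-5\right) 40 \left(-28\right) = 0 \cdot 40 \left(-28\right) = 0 \left(-28\right) = 0$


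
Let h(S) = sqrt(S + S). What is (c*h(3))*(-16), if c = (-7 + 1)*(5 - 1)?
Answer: 384*sqrt(6) ≈ 940.60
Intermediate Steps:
h(S) = sqrt(2)*sqrt(S) (h(S) = sqrt(2*S) = sqrt(2)*sqrt(S))
c = -24 (c = -6*4 = -24)
(c*h(3))*(-16) = -24*sqrt(2)*sqrt(3)*(-16) = -24*sqrt(6)*(-16) = 384*sqrt(6)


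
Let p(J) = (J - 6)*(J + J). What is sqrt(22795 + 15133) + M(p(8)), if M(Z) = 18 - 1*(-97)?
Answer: 115 + 2*sqrt(9482) ≈ 309.75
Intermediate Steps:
p(J) = 2*J*(-6 + J) (p(J) = (-6 + J)*(2*J) = 2*J*(-6 + J))
M(Z) = 115 (M(Z) = 18 + 97 = 115)
sqrt(22795 + 15133) + M(p(8)) = sqrt(22795 + 15133) + 115 = sqrt(37928) + 115 = 2*sqrt(9482) + 115 = 115 + 2*sqrt(9482)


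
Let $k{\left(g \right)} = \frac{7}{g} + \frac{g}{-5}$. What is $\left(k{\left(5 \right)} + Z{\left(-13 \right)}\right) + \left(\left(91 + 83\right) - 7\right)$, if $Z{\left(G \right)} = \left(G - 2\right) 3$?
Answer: $\frac{612}{5} \approx 122.4$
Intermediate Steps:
$Z{\left(G \right)} = -6 + 3 G$ ($Z{\left(G \right)} = \left(-2 + G\right) 3 = -6 + 3 G$)
$k{\left(g \right)} = \frac{7}{g} - \frac{g}{5}$ ($k{\left(g \right)} = \frac{7}{g} + g \left(- \frac{1}{5}\right) = \frac{7}{g} - \frac{g}{5}$)
$\left(k{\left(5 \right)} + Z{\left(-13 \right)}\right) + \left(\left(91 + 83\right) - 7\right) = \left(\left(\frac{7}{5} - 1\right) + \left(-6 + 3 \left(-13\right)\right)\right) + \left(\left(91 + 83\right) - 7\right) = \left(\left(7 \cdot \frac{1}{5} - 1\right) - 45\right) + \left(174 - 7\right) = \left(\left(\frac{7}{5} - 1\right) - 45\right) + 167 = \left(\frac{2}{5} - 45\right) + 167 = - \frac{223}{5} + 167 = \frac{612}{5}$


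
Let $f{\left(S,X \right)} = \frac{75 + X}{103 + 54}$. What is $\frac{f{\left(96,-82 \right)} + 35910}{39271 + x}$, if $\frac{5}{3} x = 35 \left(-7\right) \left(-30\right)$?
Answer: $\frac{512533}{623447} \approx 0.8221$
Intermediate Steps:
$f{\left(S,X \right)} = \frac{75}{157} + \frac{X}{157}$ ($f{\left(S,X \right)} = \frac{75 + X}{157} = \left(75 + X\right) \frac{1}{157} = \frac{75}{157} + \frac{X}{157}$)
$x = 4410$ ($x = \frac{3 \cdot 35 \left(-7\right) \left(-30\right)}{5} = \frac{3 \left(\left(-245\right) \left(-30\right)\right)}{5} = \frac{3}{5} \cdot 7350 = 4410$)
$\frac{f{\left(96,-82 \right)} + 35910}{39271 + x} = \frac{\left(\frac{75}{157} + \frac{1}{157} \left(-82\right)\right) + 35910}{39271 + 4410} = \frac{\left(\frac{75}{157} - \frac{82}{157}\right) + 35910}{43681} = \left(- \frac{7}{157} + 35910\right) \frac{1}{43681} = \frac{5637863}{157} \cdot \frac{1}{43681} = \frac{512533}{623447}$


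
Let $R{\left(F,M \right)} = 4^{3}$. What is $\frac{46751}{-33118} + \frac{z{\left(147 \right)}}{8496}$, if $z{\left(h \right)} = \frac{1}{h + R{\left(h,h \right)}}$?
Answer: $- \frac{41904213769}{29684590704} \approx -1.4116$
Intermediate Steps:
$R{\left(F,M \right)} = 64$
$z{\left(h \right)} = \frac{1}{64 + h}$ ($z{\left(h \right)} = \frac{1}{h + 64} = \frac{1}{64 + h}$)
$\frac{46751}{-33118} + \frac{z{\left(147 \right)}}{8496} = \frac{46751}{-33118} + \frac{1}{\left(64 + 147\right) 8496} = 46751 \left(- \frac{1}{33118}\right) + \frac{1}{211} \cdot \frac{1}{8496} = - \frac{46751}{33118} + \frac{1}{211} \cdot \frac{1}{8496} = - \frac{46751}{33118} + \frac{1}{1792656} = - \frac{41904213769}{29684590704}$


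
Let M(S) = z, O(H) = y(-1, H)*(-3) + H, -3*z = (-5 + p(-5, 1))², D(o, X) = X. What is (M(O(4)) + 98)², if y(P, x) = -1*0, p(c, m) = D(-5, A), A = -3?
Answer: 52900/9 ≈ 5877.8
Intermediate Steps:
p(c, m) = -3
y(P, x) = 0
z = -64/3 (z = -(-5 - 3)²/3 = -⅓*(-8)² = -⅓*64 = -64/3 ≈ -21.333)
O(H) = H (O(H) = 0*(-3) + H = 0 + H = H)
M(S) = -64/3
(M(O(4)) + 98)² = (-64/3 + 98)² = (230/3)² = 52900/9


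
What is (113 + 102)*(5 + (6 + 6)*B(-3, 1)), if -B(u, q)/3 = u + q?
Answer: 16555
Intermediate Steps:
B(u, q) = -3*q - 3*u (B(u, q) = -3*(u + q) = -3*(q + u) = -3*q - 3*u)
(113 + 102)*(5 + (6 + 6)*B(-3, 1)) = (113 + 102)*(5 + (6 + 6)*(-3*1 - 3*(-3))) = 215*(5 + 12*(-3 + 9)) = 215*(5 + 12*6) = 215*(5 + 72) = 215*77 = 16555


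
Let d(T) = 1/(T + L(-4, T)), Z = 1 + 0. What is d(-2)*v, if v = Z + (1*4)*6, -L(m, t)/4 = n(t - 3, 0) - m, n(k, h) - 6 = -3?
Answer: -5/6 ≈ -0.83333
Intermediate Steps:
Z = 1
n(k, h) = 3 (n(k, h) = 6 - 3 = 3)
L(m, t) = -12 + 4*m (L(m, t) = -4*(3 - m) = -12 + 4*m)
v = 25 (v = 1 + (1*4)*6 = 1 + 4*6 = 1 + 24 = 25)
d(T) = 1/(-28 + T) (d(T) = 1/(T + (-12 + 4*(-4))) = 1/(T + (-12 - 16)) = 1/(T - 28) = 1/(-28 + T))
d(-2)*v = 25/(-28 - 2) = 25/(-30) = -1/30*25 = -5/6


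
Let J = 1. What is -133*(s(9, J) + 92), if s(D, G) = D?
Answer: -13433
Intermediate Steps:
-133*(s(9, J) + 92) = -133*(9 + 92) = -133*101 = -13433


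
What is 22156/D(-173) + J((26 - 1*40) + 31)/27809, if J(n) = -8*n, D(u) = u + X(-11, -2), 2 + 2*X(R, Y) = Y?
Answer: -616160004/4866575 ≈ -126.61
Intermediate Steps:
X(R, Y) = -1 + Y/2
D(u) = -2 + u (D(u) = u + (-1 + (½)*(-2)) = u + (-1 - 1) = u - 2 = -2 + u)
22156/D(-173) + J((26 - 1*40) + 31)/27809 = 22156/(-2 - 173) - 8*((26 - 1*40) + 31)/27809 = 22156/(-175) - 8*((26 - 40) + 31)*(1/27809) = 22156*(-1/175) - 8*(-14 + 31)*(1/27809) = -22156/175 - 8*17*(1/27809) = -22156/175 - 136*1/27809 = -22156/175 - 136/27809 = -616160004/4866575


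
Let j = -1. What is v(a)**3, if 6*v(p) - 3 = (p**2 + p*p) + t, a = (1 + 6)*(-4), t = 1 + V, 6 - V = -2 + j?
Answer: 146363183/8 ≈ 1.8295e+7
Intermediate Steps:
V = 9 (V = 6 - (-2 - 1) = 6 - 1*(-3) = 6 + 3 = 9)
t = 10 (t = 1 + 9 = 10)
a = -28 (a = 7*(-4) = -28)
v(p) = 13/6 + p**2/3 (v(p) = 1/2 + ((p**2 + p*p) + 10)/6 = 1/2 + ((p**2 + p**2) + 10)/6 = 1/2 + (2*p**2 + 10)/6 = 1/2 + (10 + 2*p**2)/6 = 1/2 + (5/3 + p**2/3) = 13/6 + p**2/3)
v(a)**3 = (13/6 + (1/3)*(-28)**2)**3 = (13/6 + (1/3)*784)**3 = (13/6 + 784/3)**3 = (527/2)**3 = 146363183/8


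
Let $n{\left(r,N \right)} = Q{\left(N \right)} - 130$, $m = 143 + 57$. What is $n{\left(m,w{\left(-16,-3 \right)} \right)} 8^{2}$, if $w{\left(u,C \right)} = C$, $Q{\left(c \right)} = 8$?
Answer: $-7808$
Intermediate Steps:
$m = 200$
$n{\left(r,N \right)} = -122$ ($n{\left(r,N \right)} = 8 - 130 = -122$)
$n{\left(m,w{\left(-16,-3 \right)} \right)} 8^{2} = - 122 \cdot 8^{2} = \left(-122\right) 64 = -7808$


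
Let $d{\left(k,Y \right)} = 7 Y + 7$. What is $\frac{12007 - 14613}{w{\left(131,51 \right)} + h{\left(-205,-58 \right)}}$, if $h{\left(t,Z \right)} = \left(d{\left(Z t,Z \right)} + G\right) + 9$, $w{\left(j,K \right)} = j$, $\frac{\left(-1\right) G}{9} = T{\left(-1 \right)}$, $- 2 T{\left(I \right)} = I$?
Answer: $\frac{5212}{527} \approx 9.8899$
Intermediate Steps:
$T{\left(I \right)} = - \frac{I}{2}$
$d{\left(k,Y \right)} = 7 + 7 Y$
$G = - \frac{9}{2}$ ($G = - 9 \left(\left(- \frac{1}{2}\right) \left(-1\right)\right) = \left(-9\right) \frac{1}{2} = - \frac{9}{2} \approx -4.5$)
$h{\left(t,Z \right)} = \frac{23}{2} + 7 Z$ ($h{\left(t,Z \right)} = \left(\left(7 + 7 Z\right) - \frac{9}{2}\right) + 9 = \left(\frac{5}{2} + 7 Z\right) + 9 = \frac{23}{2} + 7 Z$)
$\frac{12007 - 14613}{w{\left(131,51 \right)} + h{\left(-205,-58 \right)}} = \frac{12007 - 14613}{131 + \left(\frac{23}{2} + 7 \left(-58\right)\right)} = - \frac{2606}{131 + \left(\frac{23}{2} - 406\right)} = - \frac{2606}{131 - \frac{789}{2}} = - \frac{2606}{- \frac{527}{2}} = \left(-2606\right) \left(- \frac{2}{527}\right) = \frac{5212}{527}$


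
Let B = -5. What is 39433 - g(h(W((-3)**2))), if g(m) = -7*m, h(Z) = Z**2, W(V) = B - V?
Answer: 40805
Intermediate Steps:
W(V) = -5 - V
39433 - g(h(W((-3)**2))) = 39433 - (-7)*(-5 - 1*(-3)**2)**2 = 39433 - (-7)*(-5 - 1*9)**2 = 39433 - (-7)*(-5 - 9)**2 = 39433 - (-7)*(-14)**2 = 39433 - (-7)*196 = 39433 - 1*(-1372) = 39433 + 1372 = 40805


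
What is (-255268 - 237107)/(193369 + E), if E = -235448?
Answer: 492375/42079 ≈ 11.701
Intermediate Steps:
(-255268 - 237107)/(193369 + E) = (-255268 - 237107)/(193369 - 235448) = -492375/(-42079) = -492375*(-1/42079) = 492375/42079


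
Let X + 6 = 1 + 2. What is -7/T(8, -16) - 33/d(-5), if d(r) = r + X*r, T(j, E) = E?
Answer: -229/80 ≈ -2.8625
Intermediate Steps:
X = -3 (X = -6 + (1 + 2) = -6 + 3 = -3)
d(r) = -2*r (d(r) = r - 3*r = -2*r)
-7/T(8, -16) - 33/d(-5) = -7/(-16) - 33/((-2*(-5))) = -7*(-1/16) - 33/10 = 7/16 - 33*⅒ = 7/16 - 33/10 = -229/80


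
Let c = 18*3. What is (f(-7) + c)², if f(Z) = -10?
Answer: 1936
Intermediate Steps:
c = 54
(f(-7) + c)² = (-10 + 54)² = 44² = 1936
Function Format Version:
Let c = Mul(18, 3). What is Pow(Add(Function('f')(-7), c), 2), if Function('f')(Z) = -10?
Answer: 1936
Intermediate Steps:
c = 54
Pow(Add(Function('f')(-7), c), 2) = Pow(Add(-10, 54), 2) = Pow(44, 2) = 1936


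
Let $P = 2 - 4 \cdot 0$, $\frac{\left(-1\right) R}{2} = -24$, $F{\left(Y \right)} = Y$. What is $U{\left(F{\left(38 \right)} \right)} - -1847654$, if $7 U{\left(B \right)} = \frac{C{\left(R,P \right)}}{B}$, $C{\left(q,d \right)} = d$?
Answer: $\frac{245737983}{133} \approx 1.8477 \cdot 10^{6}$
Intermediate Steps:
$R = 48$ ($R = \left(-2\right) \left(-24\right) = 48$)
$P = 2$ ($P = 2 - 0 = 2 + 0 = 2$)
$U{\left(B \right)} = \frac{2}{7 B}$ ($U{\left(B \right)} = \frac{2 \frac{1}{B}}{7} = \frac{2}{7 B}$)
$U{\left(F{\left(38 \right)} \right)} - -1847654 = \frac{2}{7 \cdot 38} - -1847654 = \frac{2}{7} \cdot \frac{1}{38} + 1847654 = \frac{1}{133} + 1847654 = \frac{245737983}{133}$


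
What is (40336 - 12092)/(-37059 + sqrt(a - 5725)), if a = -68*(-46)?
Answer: -523347198/686686039 - 98854*I*sqrt(53)/686686039 ≈ -0.76213 - 0.001048*I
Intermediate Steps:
a = 3128
(40336 - 12092)/(-37059 + sqrt(a - 5725)) = (40336 - 12092)/(-37059 + sqrt(3128 - 5725)) = 28244/(-37059 + sqrt(-2597)) = 28244/(-37059 + 7*I*sqrt(53))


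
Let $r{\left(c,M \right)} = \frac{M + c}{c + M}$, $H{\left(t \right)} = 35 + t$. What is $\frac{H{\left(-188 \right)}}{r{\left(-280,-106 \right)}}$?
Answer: $-153$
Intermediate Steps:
$r{\left(c,M \right)} = 1$ ($r{\left(c,M \right)} = \frac{M + c}{M + c} = 1$)
$\frac{H{\left(-188 \right)}}{r{\left(-280,-106 \right)}} = \frac{35 - 188}{1} = \left(-153\right) 1 = -153$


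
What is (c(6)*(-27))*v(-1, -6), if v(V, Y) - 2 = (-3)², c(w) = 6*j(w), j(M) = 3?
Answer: -5346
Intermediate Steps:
c(w) = 18 (c(w) = 6*3 = 18)
v(V, Y) = 11 (v(V, Y) = 2 + (-3)² = 2 + 9 = 11)
(c(6)*(-27))*v(-1, -6) = (18*(-27))*11 = -486*11 = -5346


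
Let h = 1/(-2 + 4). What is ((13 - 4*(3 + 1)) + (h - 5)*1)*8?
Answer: -60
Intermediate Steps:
h = ½ (h = 1/2 = ½ ≈ 0.50000)
((13 - 4*(3 + 1)) + (h - 5)*1)*8 = ((13 - 4*(3 + 1)) + (½ - 5)*1)*8 = ((13 - 4*4) - 9/2*1)*8 = ((13 - 16) - 9/2)*8 = (-3 - 9/2)*8 = -15/2*8 = -60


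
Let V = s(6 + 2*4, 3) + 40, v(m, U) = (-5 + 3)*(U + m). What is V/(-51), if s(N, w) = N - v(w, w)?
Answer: -22/17 ≈ -1.2941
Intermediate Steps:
v(m, U) = -2*U - 2*m (v(m, U) = -2*(U + m) = -2*U - 2*m)
s(N, w) = N + 4*w (s(N, w) = N - (-2*w - 2*w) = N - (-4)*w = N + 4*w)
V = 66 (V = ((6 + 2*4) + 4*3) + 40 = ((6 + 8) + 12) + 40 = (14 + 12) + 40 = 26 + 40 = 66)
V/(-51) = 66/(-51) = -1/51*66 = -22/17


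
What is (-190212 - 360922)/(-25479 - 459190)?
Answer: 551134/484669 ≈ 1.1371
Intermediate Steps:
(-190212 - 360922)/(-25479 - 459190) = -551134/(-484669) = -551134*(-1/484669) = 551134/484669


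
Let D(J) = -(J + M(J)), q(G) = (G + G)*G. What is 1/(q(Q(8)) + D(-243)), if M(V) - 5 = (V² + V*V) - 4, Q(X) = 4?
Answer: -1/117824 ≈ -8.4872e-6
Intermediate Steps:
q(G) = 2*G² (q(G) = (2*G)*G = 2*G²)
M(V) = 1 + 2*V² (M(V) = 5 + ((V² + V*V) - 4) = 5 + ((V² + V²) - 4) = 5 + (2*V² - 4) = 5 + (-4 + 2*V²) = 1 + 2*V²)
D(J) = -1 - J - 2*J² (D(J) = -(J + (1 + 2*J²)) = -(1 + J + 2*J²) = -1 - J - 2*J²)
1/(q(Q(8)) + D(-243)) = 1/(2*4² + (-1 - 1*(-243) - 2*(-243)²)) = 1/(2*16 + (-1 + 243 - 2*59049)) = 1/(32 + (-1 + 243 - 118098)) = 1/(32 - 117856) = 1/(-117824) = -1/117824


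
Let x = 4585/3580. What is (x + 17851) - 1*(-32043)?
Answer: 35725021/716 ≈ 49895.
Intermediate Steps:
x = 917/716 (x = 4585*(1/3580) = 917/716 ≈ 1.2807)
(x + 17851) - 1*(-32043) = (917/716 + 17851) - 1*(-32043) = 12782233/716 + 32043 = 35725021/716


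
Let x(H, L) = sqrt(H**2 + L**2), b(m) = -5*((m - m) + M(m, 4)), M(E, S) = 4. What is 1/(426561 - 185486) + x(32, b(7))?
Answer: 1/241075 + 4*sqrt(89) ≈ 37.736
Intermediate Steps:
b(m) = -20 (b(m) = -5*((m - m) + 4) = -5*(0 + 4) = -5*4 = -20)
1/(426561 - 185486) + x(32, b(7)) = 1/(426561 - 185486) + sqrt(32**2 + (-20)**2) = 1/241075 + sqrt(1024 + 400) = 1/241075 + sqrt(1424) = 1/241075 + 4*sqrt(89)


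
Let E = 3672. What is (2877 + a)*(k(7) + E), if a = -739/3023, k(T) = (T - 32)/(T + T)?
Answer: 223424382728/21161 ≈ 1.0558e+7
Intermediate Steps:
k(T) = (-32 + T)/(2*T) (k(T) = (-32 + T)/((2*T)) = (-32 + T)*(1/(2*T)) = (-32 + T)/(2*T))
a = -739/3023 (a = -739*1/3023 = -739/3023 ≈ -0.24446)
(2877 + a)*(k(7) + E) = (2877 - 739/3023)*((½)*(-32 + 7)/7 + 3672) = 8696432*((½)*(⅐)*(-25) + 3672)/3023 = 8696432*(-25/14 + 3672)/3023 = (8696432/3023)*(51383/14) = 223424382728/21161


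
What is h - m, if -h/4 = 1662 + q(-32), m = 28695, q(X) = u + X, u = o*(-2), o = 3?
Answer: -35191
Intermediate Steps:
u = -6 (u = 3*(-2) = -6)
q(X) = -6 + X
h = -6496 (h = -4*(1662 + (-6 - 32)) = -4*(1662 - 38) = -4*1624 = -6496)
h - m = -6496 - 1*28695 = -6496 - 28695 = -35191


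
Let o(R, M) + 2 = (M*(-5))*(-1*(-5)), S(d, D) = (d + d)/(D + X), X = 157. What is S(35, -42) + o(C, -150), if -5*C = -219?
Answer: 86218/23 ≈ 3748.6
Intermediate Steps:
C = 219/5 (C = -⅕*(-219) = 219/5 ≈ 43.800)
S(d, D) = 2*d/(157 + D) (S(d, D) = (d + d)/(D + 157) = (2*d)/(157 + D) = 2*d/(157 + D))
o(R, M) = -2 - 25*M (o(R, M) = -2 + (M*(-5))*(-1*(-5)) = -2 - 5*M*5 = -2 - 25*M)
S(35, -42) + o(C, -150) = 2*35/(157 - 42) + (-2 - 25*(-150)) = 2*35/115 + (-2 + 3750) = 2*35*(1/115) + 3748 = 14/23 + 3748 = 86218/23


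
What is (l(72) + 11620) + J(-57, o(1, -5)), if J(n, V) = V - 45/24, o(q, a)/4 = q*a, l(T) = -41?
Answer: 92457/8 ≈ 11557.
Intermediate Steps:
o(q, a) = 4*a*q (o(q, a) = 4*(q*a) = 4*(a*q) = 4*a*q)
J(n, V) = -15/8 + V (J(n, V) = V - 45*1/24 = V - 15/8 = -15/8 + V)
(l(72) + 11620) + J(-57, o(1, -5)) = (-41 + 11620) + (-15/8 + 4*(-5)*1) = 11579 + (-15/8 - 20) = 11579 - 175/8 = 92457/8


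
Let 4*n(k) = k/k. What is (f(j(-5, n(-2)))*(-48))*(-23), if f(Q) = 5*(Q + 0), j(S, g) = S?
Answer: -27600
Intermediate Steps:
n(k) = ¼ (n(k) = (k/k)/4 = (¼)*1 = ¼)
f(Q) = 5*Q
(f(j(-5, n(-2)))*(-48))*(-23) = ((5*(-5))*(-48))*(-23) = -25*(-48)*(-23) = 1200*(-23) = -27600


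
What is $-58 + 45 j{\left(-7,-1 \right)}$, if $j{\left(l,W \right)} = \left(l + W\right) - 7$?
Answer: $-733$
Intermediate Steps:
$j{\left(l,W \right)} = -7 + W + l$ ($j{\left(l,W \right)} = \left(W + l\right) - 7 = -7 + W + l$)
$-58 + 45 j{\left(-7,-1 \right)} = -58 + 45 \left(-7 - 1 - 7\right) = -58 + 45 \left(-15\right) = -58 - 675 = -733$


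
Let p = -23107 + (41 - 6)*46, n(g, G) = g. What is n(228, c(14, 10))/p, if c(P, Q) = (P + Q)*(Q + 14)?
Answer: -228/21497 ≈ -0.010606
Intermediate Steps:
c(P, Q) = (14 + Q)*(P + Q) (c(P, Q) = (P + Q)*(14 + Q) = (14 + Q)*(P + Q))
p = -21497 (p = -23107 + 35*46 = -23107 + 1610 = -21497)
n(228, c(14, 10))/p = 228/(-21497) = 228*(-1/21497) = -228/21497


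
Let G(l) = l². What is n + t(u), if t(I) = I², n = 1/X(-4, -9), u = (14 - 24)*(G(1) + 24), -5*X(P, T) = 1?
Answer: 62495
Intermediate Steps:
X(P, T) = -⅕ (X(P, T) = -⅕*1 = -⅕)
u = -250 (u = (14 - 24)*(1² + 24) = -10*(1 + 24) = -10*25 = -250)
n = -5 (n = 1/(-⅕) = -5)
n + t(u) = -5 + (-250)² = -5 + 62500 = 62495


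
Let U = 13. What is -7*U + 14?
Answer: -77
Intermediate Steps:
-7*U + 14 = -7*13 + 14 = -91 + 14 = -77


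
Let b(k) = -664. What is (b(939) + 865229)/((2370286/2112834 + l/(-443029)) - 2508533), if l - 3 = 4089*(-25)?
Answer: -404636622370759545/1174051428082127848 ≈ -0.34465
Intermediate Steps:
l = -102222 (l = 3 + 4089*(-25) = 3 - 102225 = -102222)
(b(939) + 865229)/((2370286/2112834 + l/(-443029)) - 2508533) = (-664 + 865229)/((2370286/2112834 - 102222/(-443029)) - 2508533) = 864565/((2370286*(1/2112834) - 102222*(-1/443029)) - 2508533) = 864565/((1185143/1056417 + 102222/443029) - 2508533) = 864565/(633041776721/468023367093 - 2508533) = 864565/(-1174051428082127848/468023367093) = 864565*(-468023367093/1174051428082127848) = -404636622370759545/1174051428082127848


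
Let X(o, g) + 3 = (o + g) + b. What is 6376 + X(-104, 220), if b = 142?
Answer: 6631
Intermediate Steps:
X(o, g) = 139 + g + o (X(o, g) = -3 + ((o + g) + 142) = -3 + ((g + o) + 142) = -3 + (142 + g + o) = 139 + g + o)
6376 + X(-104, 220) = 6376 + (139 + 220 - 104) = 6376 + 255 = 6631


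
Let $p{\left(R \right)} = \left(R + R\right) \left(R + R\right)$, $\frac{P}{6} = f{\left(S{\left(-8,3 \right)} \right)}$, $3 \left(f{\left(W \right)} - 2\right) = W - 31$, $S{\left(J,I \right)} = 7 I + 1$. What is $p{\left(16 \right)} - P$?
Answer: $1030$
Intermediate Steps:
$S{\left(J,I \right)} = 1 + 7 I$
$f{\left(W \right)} = - \frac{25}{3} + \frac{W}{3}$ ($f{\left(W \right)} = 2 + \frac{W - 31}{3} = 2 + \frac{-31 + W}{3} = 2 + \left(- \frac{31}{3} + \frac{W}{3}\right) = - \frac{25}{3} + \frac{W}{3}$)
$P = -6$ ($P = 6 \left(- \frac{25}{3} + \frac{1 + 7 \cdot 3}{3}\right) = 6 \left(- \frac{25}{3} + \frac{1 + 21}{3}\right) = 6 \left(- \frac{25}{3} + \frac{1}{3} \cdot 22\right) = 6 \left(- \frac{25}{3} + \frac{22}{3}\right) = 6 \left(-1\right) = -6$)
$p{\left(R \right)} = 4 R^{2}$ ($p{\left(R \right)} = 2 R 2 R = 4 R^{2}$)
$p{\left(16 \right)} - P = 4 \cdot 16^{2} - -6 = 4 \cdot 256 + 6 = 1024 + 6 = 1030$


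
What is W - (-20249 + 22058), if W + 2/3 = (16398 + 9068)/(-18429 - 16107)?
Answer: -31262057/17268 ≈ -1810.4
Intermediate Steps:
W = -24245/17268 (W = -2/3 + (16398 + 9068)/(-18429 - 16107) = -2/3 + 25466/(-34536) = -2/3 + 25466*(-1/34536) = -2/3 - 12733/17268 = -24245/17268 ≈ -1.4040)
W - (-20249 + 22058) = -24245/17268 - (-20249 + 22058) = -24245/17268 - 1*1809 = -24245/17268 - 1809 = -31262057/17268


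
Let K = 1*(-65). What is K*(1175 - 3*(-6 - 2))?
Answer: -77935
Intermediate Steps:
K = -65
K*(1175 - 3*(-6 - 2)) = -65*(1175 - 3*(-6 - 2)) = -65*(1175 - 3*(-8)) = -65*(1175 + 24) = -65*1199 = -77935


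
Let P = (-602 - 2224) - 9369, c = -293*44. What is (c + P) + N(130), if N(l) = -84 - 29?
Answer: -25200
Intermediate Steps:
N(l) = -113
c = -12892
P = -12195 (P = -2826 - 9369 = -12195)
(c + P) + N(130) = (-12892 - 12195) - 113 = -25087 - 113 = -25200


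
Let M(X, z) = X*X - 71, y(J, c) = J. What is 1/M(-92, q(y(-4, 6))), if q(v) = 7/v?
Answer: 1/8393 ≈ 0.00011915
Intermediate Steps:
M(X, z) = -71 + X² (M(X, z) = X² - 71 = -71 + X²)
1/M(-92, q(y(-4, 6))) = 1/(-71 + (-92)²) = 1/(-71 + 8464) = 1/8393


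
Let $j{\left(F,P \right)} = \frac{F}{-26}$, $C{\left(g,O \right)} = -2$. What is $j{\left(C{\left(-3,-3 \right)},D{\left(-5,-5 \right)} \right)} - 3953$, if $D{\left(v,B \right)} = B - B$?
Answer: $- \frac{51388}{13} \approx -3952.9$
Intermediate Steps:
$D{\left(v,B \right)} = 0$
$j{\left(F,P \right)} = - \frac{F}{26}$ ($j{\left(F,P \right)} = F \left(- \frac{1}{26}\right) = - \frac{F}{26}$)
$j{\left(C{\left(-3,-3 \right)},D{\left(-5,-5 \right)} \right)} - 3953 = \left(- \frac{1}{26}\right) \left(-2\right) - 3953 = \frac{1}{13} - 3953 = - \frac{51388}{13}$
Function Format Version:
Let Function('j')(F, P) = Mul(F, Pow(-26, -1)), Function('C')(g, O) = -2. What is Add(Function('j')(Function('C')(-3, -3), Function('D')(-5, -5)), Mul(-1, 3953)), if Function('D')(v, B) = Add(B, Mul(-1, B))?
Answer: Rational(-51388, 13) ≈ -3952.9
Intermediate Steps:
Function('D')(v, B) = 0
Function('j')(F, P) = Mul(Rational(-1, 26), F) (Function('j')(F, P) = Mul(F, Rational(-1, 26)) = Mul(Rational(-1, 26), F))
Add(Function('j')(Function('C')(-3, -3), Function('D')(-5, -5)), Mul(-1, 3953)) = Add(Mul(Rational(-1, 26), -2), Mul(-1, 3953)) = Add(Rational(1, 13), -3953) = Rational(-51388, 13)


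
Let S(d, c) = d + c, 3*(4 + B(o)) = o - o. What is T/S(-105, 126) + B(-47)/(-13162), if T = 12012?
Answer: 3764334/6581 ≈ 572.00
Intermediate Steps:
B(o) = -4 (B(o) = -4 + (o - o)/3 = -4 + (1/3)*0 = -4 + 0 = -4)
S(d, c) = c + d
T/S(-105, 126) + B(-47)/(-13162) = 12012/(126 - 105) - 4/(-13162) = 12012/21 - 4*(-1/13162) = 12012*(1/21) + 2/6581 = 572 + 2/6581 = 3764334/6581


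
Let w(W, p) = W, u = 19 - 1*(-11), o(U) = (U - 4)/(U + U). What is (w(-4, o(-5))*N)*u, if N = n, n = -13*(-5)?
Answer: -7800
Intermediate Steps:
o(U) = (-4 + U)/(2*U) (o(U) = (-4 + U)/((2*U)) = (-4 + U)*(1/(2*U)) = (-4 + U)/(2*U))
n = 65
u = 30 (u = 19 + 11 = 30)
N = 65
(w(-4, o(-5))*N)*u = -4*65*30 = -260*30 = -7800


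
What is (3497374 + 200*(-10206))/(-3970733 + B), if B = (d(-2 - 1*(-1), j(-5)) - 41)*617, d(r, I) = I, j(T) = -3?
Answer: -1456174/3997881 ≈ -0.36424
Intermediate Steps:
B = -27148 (B = (-3 - 41)*617 = -44*617 = -27148)
(3497374 + 200*(-10206))/(-3970733 + B) = (3497374 + 200*(-10206))/(-3970733 - 27148) = (3497374 - 2041200)/(-3997881) = 1456174*(-1/3997881) = -1456174/3997881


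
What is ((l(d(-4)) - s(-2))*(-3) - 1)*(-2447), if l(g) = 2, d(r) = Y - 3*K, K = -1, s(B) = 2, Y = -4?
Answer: 2447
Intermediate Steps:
d(r) = -1 (d(r) = -4 - 3*(-1) = -4 + 3 = -1)
((l(d(-4)) - s(-2))*(-3) - 1)*(-2447) = ((2 - 1*2)*(-3) - 1)*(-2447) = ((2 - 2)*(-3) - 1)*(-2447) = (0*(-3) - 1)*(-2447) = (0 - 1)*(-2447) = -1*(-2447) = 2447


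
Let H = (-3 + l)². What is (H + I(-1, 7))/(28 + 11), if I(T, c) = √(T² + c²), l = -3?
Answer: 12/13 + 5*√2/39 ≈ 1.1044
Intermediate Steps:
H = 36 (H = (-3 - 3)² = (-6)² = 36)
(H + I(-1, 7))/(28 + 11) = (36 + √((-1)² + 7²))/(28 + 11) = (36 + √(1 + 49))/39 = (36 + √50)*(1/39) = (36 + 5*√2)*(1/39) = 12/13 + 5*√2/39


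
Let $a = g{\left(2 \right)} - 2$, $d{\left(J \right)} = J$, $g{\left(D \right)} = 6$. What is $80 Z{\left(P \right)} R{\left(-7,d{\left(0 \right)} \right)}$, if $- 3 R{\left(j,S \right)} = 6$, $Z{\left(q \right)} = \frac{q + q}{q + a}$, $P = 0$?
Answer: $0$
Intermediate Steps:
$a = 4$ ($a = 6 - 2 = 4$)
$Z{\left(q \right)} = \frac{2 q}{4 + q}$ ($Z{\left(q \right)} = \frac{q + q}{q + 4} = \frac{2 q}{4 + q}$)
$R{\left(j,S \right)} = -2$ ($R{\left(j,S \right)} = \left(- \frac{1}{3}\right) 6 = -2$)
$80 Z{\left(P \right)} R{\left(-7,d{\left(0 \right)} \right)} = 80 \cdot 2 \cdot 0 \frac{1}{4 + 0} \left(-2\right) = 80 \cdot 2 \cdot 0 \cdot \frac{1}{4} \left(-2\right) = 80 \cdot 0 \left(-2\right) = 0 \left(-2\right) = 0$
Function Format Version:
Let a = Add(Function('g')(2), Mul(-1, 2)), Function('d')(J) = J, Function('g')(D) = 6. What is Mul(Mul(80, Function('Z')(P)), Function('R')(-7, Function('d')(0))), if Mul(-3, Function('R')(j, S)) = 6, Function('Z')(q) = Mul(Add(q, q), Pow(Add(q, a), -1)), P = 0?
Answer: 0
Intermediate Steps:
a = 4 (a = Add(6, Mul(-1, 2)) = Add(6, -2) = 4)
Function('Z')(q) = Mul(2, q, Pow(Add(4, q), -1)) (Function('Z')(q) = Mul(Add(q, q), Pow(Add(q, 4), -1)) = Mul(Mul(2, q), Pow(Add(4, q), -1)) = Mul(2, q, Pow(Add(4, q), -1)))
Function('R')(j, S) = -2 (Function('R')(j, S) = Mul(Rational(-1, 3), 6) = -2)
Mul(Mul(80, Function('Z')(P)), Function('R')(-7, Function('d')(0))) = Mul(Mul(80, Mul(2, 0, Pow(Add(4, 0), -1))), -2) = Mul(Mul(80, Mul(2, 0, Pow(4, -1))), -2) = Mul(Mul(80, Mul(2, 0, Rational(1, 4))), -2) = Mul(Mul(80, 0), -2) = Mul(0, -2) = 0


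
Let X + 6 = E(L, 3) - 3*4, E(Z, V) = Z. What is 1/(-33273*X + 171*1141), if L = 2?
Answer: 1/727479 ≈ 1.3746e-6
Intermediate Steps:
X = -16 (X = -6 + (2 - 3*4) = -6 + (2 - 12) = -6 - 10 = -16)
1/(-33273*X + 171*1141) = 1/(-33273*(-16) + 171*1141) = 1/(532368 + 195111) = 1/727479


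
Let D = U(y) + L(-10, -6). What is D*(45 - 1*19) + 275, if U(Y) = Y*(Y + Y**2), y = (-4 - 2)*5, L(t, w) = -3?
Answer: -678403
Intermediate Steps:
y = -30 (y = -6*5 = -30)
D = -26103 (D = (-30)**2*(1 - 30) - 3 = 900*(-29) - 3 = -26100 - 3 = -26103)
D*(45 - 1*19) + 275 = -26103*(45 - 1*19) + 275 = -26103*(45 - 19) + 275 = -26103*26 + 275 = -678678 + 275 = -678403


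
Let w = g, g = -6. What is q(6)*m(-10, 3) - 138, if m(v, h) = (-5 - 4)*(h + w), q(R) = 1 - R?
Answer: -273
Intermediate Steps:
w = -6
m(v, h) = 54 - 9*h (m(v, h) = (-5 - 4)*(h - 6) = -9*(-6 + h) = 54 - 9*h)
q(6)*m(-10, 3) - 138 = (1 - 1*6)*(54 - 9*3) - 138 = (1 - 6)*(54 - 27) - 138 = -5*27 - 138 = -135 - 138 = -273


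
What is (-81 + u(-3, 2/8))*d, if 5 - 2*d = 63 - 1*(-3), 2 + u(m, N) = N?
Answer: 20191/8 ≈ 2523.9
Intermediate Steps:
u(m, N) = -2 + N
d = -61/2 (d = 5/2 - (63 - 1*(-3))/2 = 5/2 - (63 + 3)/2 = 5/2 - ½*66 = 5/2 - 33 = -61/2 ≈ -30.500)
(-81 + u(-3, 2/8))*d = (-81 + (-2 + 2/8))*(-61/2) = (-81 + (-2 + 2*(⅛)))*(-61/2) = (-81 + (-2 + ¼))*(-61/2) = (-81 - 7/4)*(-61/2) = -331/4*(-61/2) = 20191/8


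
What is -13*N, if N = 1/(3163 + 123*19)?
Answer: -13/5500 ≈ -0.0023636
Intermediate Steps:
N = 1/5500 (N = 1/(3163 + 2337) = 1/5500 ≈ 0.00018182)
-13*N = -13*1/5500 = -13/5500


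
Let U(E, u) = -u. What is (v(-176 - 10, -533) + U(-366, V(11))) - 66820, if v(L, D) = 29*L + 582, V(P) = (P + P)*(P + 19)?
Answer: -72292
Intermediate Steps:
V(P) = 2*P*(19 + P) (V(P) = (2*P)*(19 + P) = 2*P*(19 + P))
v(L, D) = 582 + 29*L
(v(-176 - 10, -533) + U(-366, V(11))) - 66820 = ((582 + 29*(-176 - 10)) - 2*11*(19 + 11)) - 66820 = ((582 + 29*(-186)) - 2*11*30) - 66820 = ((582 - 5394) - 1*660) - 66820 = (-4812 - 660) - 66820 = -5472 - 66820 = -72292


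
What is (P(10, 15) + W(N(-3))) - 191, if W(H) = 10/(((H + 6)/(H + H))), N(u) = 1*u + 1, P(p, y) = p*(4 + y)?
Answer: -11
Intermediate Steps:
N(u) = 1 + u (N(u) = u + 1 = 1 + u)
W(H) = 20*H/(6 + H) (W(H) = 10/(((6 + H)/((2*H)))) = 10/(((6 + H)*(1/(2*H)))) = 10/(((6 + H)/(2*H))) = 10*(2*H/(6 + H)) = 20*H/(6 + H))
(P(10, 15) + W(N(-3))) - 191 = (10*(4 + 15) + 20*(1 - 3)/(6 + (1 - 3))) - 191 = (10*19 + 20*(-2)/(6 - 2)) - 191 = (190 + 20*(-2)/4) - 191 = (190 + 20*(-2)*(¼)) - 191 = (190 - 10) - 191 = 180 - 191 = -11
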